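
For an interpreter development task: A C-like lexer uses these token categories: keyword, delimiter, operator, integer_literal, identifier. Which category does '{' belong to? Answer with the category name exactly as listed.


Token: '{'
Checking categories:
  identifier: no
  integer_literal: no
  operator: no
  keyword: no
  delimiter: YES
Category: delimiter

delimiter


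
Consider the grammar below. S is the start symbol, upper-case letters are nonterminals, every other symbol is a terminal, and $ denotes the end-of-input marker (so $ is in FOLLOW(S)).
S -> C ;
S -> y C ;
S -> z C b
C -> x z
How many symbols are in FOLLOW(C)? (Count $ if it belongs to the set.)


S is the start symbol and does not occur in any rule body, so FOLLOW(S) = {$}.
Examining every occurrence of C in a rule body:
  S -> C ; : C is followed by terminal ';' -> add ';'
  S -> y C ; : C is followed by terminal ';' -> add ';' (already in the set)
  S -> z C b : C is followed by terminal 'b' -> add 'b'
  C -> x z : C does not occur in the body -> contributes nothing
FOLLOW(C) = {;, b}
Count: 2

2


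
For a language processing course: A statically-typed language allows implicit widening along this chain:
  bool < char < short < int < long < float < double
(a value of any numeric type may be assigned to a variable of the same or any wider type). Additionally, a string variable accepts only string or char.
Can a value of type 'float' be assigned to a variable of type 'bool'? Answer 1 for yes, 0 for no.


Target variable type: bool
Source value type: float
Numeric ranks: float=5, bool=0
Widening allowed iff rank(source) <= rank(target): 5 <= 0? No
Result: 0

0


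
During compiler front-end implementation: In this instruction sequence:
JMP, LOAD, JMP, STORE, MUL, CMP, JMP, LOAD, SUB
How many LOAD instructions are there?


Scanning instruction sequence for LOAD:
  Position 1: JMP
  Position 2: LOAD <- MATCH
  Position 3: JMP
  Position 4: STORE
  Position 5: MUL
  Position 6: CMP
  Position 7: JMP
  Position 8: LOAD <- MATCH
  Position 9: SUB
Matches at positions: [2, 8]
Total LOAD count: 2

2


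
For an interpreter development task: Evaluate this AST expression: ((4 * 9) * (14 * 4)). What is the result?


Expression: ((4 * 9) * (14 * 4))
Evaluating step by step:
  4 * 9 = 36
  14 * 4 = 56
  36 * 56 = 2016
Result: 2016

2016


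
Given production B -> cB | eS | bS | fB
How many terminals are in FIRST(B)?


Production: B -> cB | eS | bS | fB
Examining each alternative for leading terminals:
  B -> cB : first terminal = 'c'
  B -> eS : first terminal = 'e'
  B -> bS : first terminal = 'b'
  B -> fB : first terminal = 'f'
FIRST(B) = {b, c, e, f}
Count: 4

4


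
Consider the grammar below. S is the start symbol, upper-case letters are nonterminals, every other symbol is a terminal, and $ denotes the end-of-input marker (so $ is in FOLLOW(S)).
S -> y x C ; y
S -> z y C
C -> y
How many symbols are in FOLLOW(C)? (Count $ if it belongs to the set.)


S is the start symbol and does not occur in any rule body, so FOLLOW(S) = {$}.
Examining every occurrence of C in a rule body:
  S -> y x C ; y : C is followed by terminal ';' -> add ';'
  S -> z y C : C is at the right end -> add FOLLOW(S) = {$}
  C -> y : C does not occur in the body -> contributes nothing
FOLLOW(C) = {;, $}
Count: 2

2


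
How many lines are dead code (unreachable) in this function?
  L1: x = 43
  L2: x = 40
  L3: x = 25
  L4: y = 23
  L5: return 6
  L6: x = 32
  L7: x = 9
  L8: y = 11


Analyzing control flow:
  L1: reachable (before return)
  L2: reachable (before return)
  L3: reachable (before return)
  L4: reachable (before return)
  L5: reachable (return statement)
  L6: DEAD (after return at L5)
  L7: DEAD (after return at L5)
  L8: DEAD (after return at L5)
Return at L5, total lines = 8
Dead lines: L6 through L8
Count: 3

3


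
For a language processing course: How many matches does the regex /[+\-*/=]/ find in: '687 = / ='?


Pattern: /[+\-*/=]/ (operators)
Input: '687 = / ='
Scanning for matches:
  Match 1: '='
  Match 2: '/'
  Match 3: '='
Total matches: 3

3


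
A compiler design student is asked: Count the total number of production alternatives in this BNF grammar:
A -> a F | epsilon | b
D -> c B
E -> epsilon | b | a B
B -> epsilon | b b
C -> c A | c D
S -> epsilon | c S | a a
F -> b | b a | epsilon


Counting alternatives per rule:
  A: 3 alternative(s)
  D: 1 alternative(s)
  E: 3 alternative(s)
  B: 2 alternative(s)
  C: 2 alternative(s)
  S: 3 alternative(s)
  F: 3 alternative(s)
Sum: 3 + 1 + 3 + 2 + 2 + 3 + 3 = 17

17


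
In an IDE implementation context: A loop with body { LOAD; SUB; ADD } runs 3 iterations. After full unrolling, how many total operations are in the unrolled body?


Loop body operations: LOAD, SUB, ADD (3 ops per iteration)
Unrolling 3 iterations:
  Iteration 1: LOAD, SUB, ADD (3 ops)
  Iteration 2: LOAD, SUB, ADD (3 ops)
  Iteration 3: LOAD, SUB, ADD (3 ops)
Total: 3 iterations * 3 ops/iter = 9 operations

9


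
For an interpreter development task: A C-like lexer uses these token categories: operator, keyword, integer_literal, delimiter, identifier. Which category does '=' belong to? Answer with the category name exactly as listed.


Token: '='
Checking categories:
  identifier: no
  integer_literal: no
  operator: YES
  keyword: no
  delimiter: no
Category: operator

operator


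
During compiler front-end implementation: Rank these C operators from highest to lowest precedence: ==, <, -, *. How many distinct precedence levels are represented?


Looking up precedence for each operator:
  == -> precedence 3
  < -> precedence 4
  - -> precedence 5
  * -> precedence 6
Sorted highest to lowest: *, -, <, ==
Distinct precedence values: [6, 5, 4, 3]
Number of distinct levels: 4

4


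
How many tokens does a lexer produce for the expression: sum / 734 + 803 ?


Scanning 'sum / 734 + 803'
Token 1: 'sum' -> identifier
Token 2: '/' -> operator
Token 3: '734' -> integer_literal
Token 4: '+' -> operator
Token 5: '803' -> integer_literal
Total tokens: 5

5


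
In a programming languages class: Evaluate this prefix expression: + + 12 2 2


Parsing prefix expression: + + 12 2 2
Step 1: Innermost operation '+ 12 2'
  12 + 2 = 14
Step 2: Outer operation '+ [14] 2'
  14 + 2 = 16

16


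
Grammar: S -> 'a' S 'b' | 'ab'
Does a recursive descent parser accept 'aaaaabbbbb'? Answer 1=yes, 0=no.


Grammar accepts strings of the form a^n b^n (n >= 1)
Word: 'aaaaabbbbb'
Counting: 5 a's and 5 b's
Check: 5 == 5? Yes
Derivation (S -> aSb applied 4 time(s), then S -> ab): S => aSb => aaSbb => aaaSbbb => aaaaSbbbb => aaaaabbbbb
Accepted

1


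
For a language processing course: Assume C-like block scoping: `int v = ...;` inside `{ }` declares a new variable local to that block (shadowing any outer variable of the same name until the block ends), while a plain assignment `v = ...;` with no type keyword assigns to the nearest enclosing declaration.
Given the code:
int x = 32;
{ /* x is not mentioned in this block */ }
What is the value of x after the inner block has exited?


Analyzing scoping rules:
Outer scope: declares x = 32
Inner block: x is neither redeclared nor assigned -> unchanged
After the block -> 32
Result: 32

32


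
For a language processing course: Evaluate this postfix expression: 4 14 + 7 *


Processing tokens left to right:
Push 4, Push 14
Pop 4 and 14, compute 4 + 14 = 18, push 18
Push 7
Pop 18 and 7, compute 18 * 7 = 126, push 126
Stack result: 126

126


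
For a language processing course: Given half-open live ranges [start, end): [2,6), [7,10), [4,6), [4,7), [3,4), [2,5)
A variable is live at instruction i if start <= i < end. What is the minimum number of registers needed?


Live ranges:
  Var0: [2, 6)
  Var1: [7, 10)
  Var2: [4, 6)
  Var3: [4, 7)
  Var4: [3, 4)
  Var5: [2, 5)
Sweep-line events (position, delta, active):
  pos=2 start -> active=1
  pos=2 start -> active=2
  pos=3 start -> active=3
  pos=4 end -> active=2
  pos=4 start -> active=3
  pos=4 start -> active=4
  pos=5 end -> active=3
  pos=6 end -> active=2
  pos=6 end -> active=1
  pos=7 end -> active=0
  pos=7 start -> active=1
  pos=10 end -> active=0
Maximum simultaneous active: 4
Minimum registers needed: 4

4


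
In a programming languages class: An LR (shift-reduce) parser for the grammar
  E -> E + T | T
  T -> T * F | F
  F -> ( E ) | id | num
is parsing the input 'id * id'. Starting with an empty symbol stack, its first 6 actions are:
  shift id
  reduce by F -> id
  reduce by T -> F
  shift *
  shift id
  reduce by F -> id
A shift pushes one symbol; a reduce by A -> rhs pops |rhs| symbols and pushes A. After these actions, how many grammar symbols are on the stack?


Tracking the symbol stack through each action:
  Action 1: shift 'id' : push -> stack = [id] (size 1)
  Action 2: reduce by F -> id : pop 1, push F -> stack = [F] (size 1)
  Action 3: reduce by T -> F : pop 1, push T -> stack = [T] (size 1)
  Action 4: shift '*' : push -> stack = [T, *] (size 2)
  Action 5: shift 'id' : push -> stack = [T, *, id] (size 3)
  Action 6: reduce by F -> id : pop 1, push F -> stack = [T, *, F] (size 3)
Final stack size: 3

3


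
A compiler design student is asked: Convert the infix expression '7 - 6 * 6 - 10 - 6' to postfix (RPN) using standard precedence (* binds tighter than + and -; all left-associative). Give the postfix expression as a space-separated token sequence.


Applying the shunting-yard algorithm:
  Operand 7 -> output
  Push '-' onto operator stack -> op-stack: [-]
  Operand 6 -> output
  Push '*' onto operator stack -> op-stack: [-, *]
  Operand 6 -> output
  See '-' (prec 1); top '*' (prec 2) >= it -> pop '*' to output
  See '-' (prec 1); top '-' (prec 1) >= it -> pop '-' to output
  Push '-' onto operator stack -> op-stack: [-]
  Operand 10 -> output
  See '-' (prec 1); top '-' (prec 1) >= it -> pop '-' to output
  Push '-' onto operator stack -> op-stack: [-]
  Operand 6 -> output
  End of input: pop '-' to output
Postfix result: 7 6 6 * - 10 - 6 -

7 6 6 * - 10 - 6 -


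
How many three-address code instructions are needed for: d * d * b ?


Expression: d * d * b
Generating three-address code (respecting * over +/- precedence):
  Instruction 1: t1 = d * d
  Instruction 2: t2 = t1 * b
Total instructions: 2

2


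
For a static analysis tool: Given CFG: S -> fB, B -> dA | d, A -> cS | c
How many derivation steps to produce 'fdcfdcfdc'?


Grammar: S -> fB, B -> dA | d, A -> cS | c
Deriving 'fdcfdcfdc':
Step 1: S -> fB => fB
Step 2: B -> dA => fdA
Step 3: A -> cS => fdcS
Step 4: S -> fB => fdcfB
Step 5: B -> dA => fdcfdA
Step 6: A -> cS => fdcfdcS
Step 7: S -> fB => fdcfdcfB
Step 8: B -> dA => fdcfdcfdA
Step 9: A -> c => fdcfdcfdc
Total derivation steps: 9

9


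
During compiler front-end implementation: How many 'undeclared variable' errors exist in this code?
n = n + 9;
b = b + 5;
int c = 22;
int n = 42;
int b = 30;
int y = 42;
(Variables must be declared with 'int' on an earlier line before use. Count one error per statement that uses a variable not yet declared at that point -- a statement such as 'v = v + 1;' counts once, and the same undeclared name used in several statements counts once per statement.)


Scanning code line by line:
  Line 1: use 'n' -> ERROR (undeclared)
  Line 2: use 'b' -> ERROR (undeclared)
  Line 3: declare 'c' -> declared = ['c']
  Line 4: declare 'n' -> declared = ['c', 'n']
  Line 5: declare 'b' -> declared = ['b', 'c', 'n']
  Line 6: declare 'y' -> declared = ['b', 'c', 'n', 'y']
Total undeclared variable errors: 2

2


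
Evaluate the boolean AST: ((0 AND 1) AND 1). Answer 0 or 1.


Step 1: Evaluate inner node
  0 AND 1 = 0
Step 2: Evaluate root node
  0 AND 1 = 0

0


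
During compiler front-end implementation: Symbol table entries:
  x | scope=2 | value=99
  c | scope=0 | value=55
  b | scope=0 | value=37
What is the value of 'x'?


Searching symbol table for 'x':
  x | scope=2 | value=99 <- MATCH
  c | scope=0 | value=55
  b | scope=0 | value=37
Found 'x' at scope 2 with value 99

99


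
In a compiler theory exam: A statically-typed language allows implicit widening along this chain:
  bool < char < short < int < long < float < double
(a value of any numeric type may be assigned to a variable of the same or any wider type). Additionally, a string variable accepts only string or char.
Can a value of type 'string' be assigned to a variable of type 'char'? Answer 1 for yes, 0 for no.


Target variable type: char
Source value type: string
Rule: string cannot widen to any numeric type
Result: 0

0


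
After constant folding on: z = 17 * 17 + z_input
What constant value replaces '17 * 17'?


Identifying constant sub-expression:
  Original: z = 17 * 17 + z_input
  17 and 17 are both compile-time constants
  Evaluating: 17 * 17 = 289
  After folding: z = 289 + z_input

289


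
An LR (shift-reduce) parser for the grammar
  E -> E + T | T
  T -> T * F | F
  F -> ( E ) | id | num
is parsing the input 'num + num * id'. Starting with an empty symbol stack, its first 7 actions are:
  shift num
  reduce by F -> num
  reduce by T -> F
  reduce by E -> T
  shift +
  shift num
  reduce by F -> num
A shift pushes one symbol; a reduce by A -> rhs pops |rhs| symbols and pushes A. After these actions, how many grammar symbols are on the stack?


Tracking the symbol stack through each action:
  Action 1: shift 'num' : push -> stack = [num] (size 1)
  Action 2: reduce by F -> num : pop 1, push F -> stack = [F] (size 1)
  Action 3: reduce by T -> F : pop 1, push T -> stack = [T] (size 1)
  Action 4: reduce by E -> T : pop 1, push E -> stack = [E] (size 1)
  Action 5: shift '+' : push -> stack = [E, +] (size 2)
  Action 6: shift 'num' : push -> stack = [E, +, num] (size 3)
  Action 7: reduce by F -> num : pop 1, push F -> stack = [E, +, F] (size 3)
Final stack size: 3

3


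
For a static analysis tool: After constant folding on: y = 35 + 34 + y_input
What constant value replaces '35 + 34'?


Identifying constant sub-expression:
  Original: y = 35 + 34 + y_input
  35 and 34 are both compile-time constants
  Evaluating: 35 + 34 = 69
  After folding: y = 69 + y_input

69


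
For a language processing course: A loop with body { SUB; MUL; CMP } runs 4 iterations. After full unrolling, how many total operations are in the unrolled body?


Loop body operations: SUB, MUL, CMP (3 ops per iteration)
Unrolling 4 iterations:
  Iteration 1: SUB, MUL, CMP (3 ops)
  Iteration 2: SUB, MUL, CMP (3 ops)
  Iteration 3: SUB, MUL, CMP (3 ops)
  Iteration 4: SUB, MUL, CMP (3 ops)
Total: 4 iterations * 3 ops/iter = 12 operations

12


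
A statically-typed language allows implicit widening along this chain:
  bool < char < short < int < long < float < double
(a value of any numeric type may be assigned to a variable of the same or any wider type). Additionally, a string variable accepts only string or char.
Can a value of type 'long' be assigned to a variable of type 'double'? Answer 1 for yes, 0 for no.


Target variable type: double
Source value type: long
Numeric ranks: long=4, double=6
Widening allowed iff rank(source) <= rank(target): 4 <= 6? Yes
Result: 1

1


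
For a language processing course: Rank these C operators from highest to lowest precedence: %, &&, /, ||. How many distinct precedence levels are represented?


Looking up precedence for each operator:
  % -> precedence 6
  && -> precedence 2
  / -> precedence 6
  || -> precedence 1
Sorted highest to lowest: %, /, &&, ||
Distinct precedence values: [6, 2, 1]
Number of distinct levels: 3

3


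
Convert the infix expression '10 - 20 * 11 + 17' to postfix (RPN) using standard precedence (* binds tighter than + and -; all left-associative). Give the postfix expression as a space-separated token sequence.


Applying the shunting-yard algorithm:
  Operand 10 -> output
  Push '-' onto operator stack -> op-stack: [-]
  Operand 20 -> output
  Push '*' onto operator stack -> op-stack: [-, *]
  Operand 11 -> output
  See '+' (prec 1); top '*' (prec 2) >= it -> pop '*' to output
  See '+' (prec 1); top '-' (prec 1) >= it -> pop '-' to output
  Push '+' onto operator stack -> op-stack: [+]
  Operand 17 -> output
  End of input: pop '+' to output
Postfix result: 10 20 11 * - 17 +

10 20 11 * - 17 +


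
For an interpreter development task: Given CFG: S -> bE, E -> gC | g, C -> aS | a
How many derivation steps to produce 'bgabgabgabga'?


Grammar: S -> bE, E -> gC | g, C -> aS | a
Deriving 'bgabgabgabga':
Step 1: S -> bE => bE
Step 2: E -> gC => bgC
Step 3: C -> aS => bgaS
Step 4: S -> bE => bgabE
Step 5: E -> gC => bgabgC
Step 6: C -> aS => bgabgaS
Step 7: S -> bE => bgabgabE
Step 8: E -> gC => bgabgabgC
Step 9: C -> aS => bgabgabgaS
Step 10: S -> bE => bgabgabgabE
Step 11: E -> gC => bgabgabgabgC
Step 12: C -> a => bgabgabgabga
Total derivation steps: 12

12


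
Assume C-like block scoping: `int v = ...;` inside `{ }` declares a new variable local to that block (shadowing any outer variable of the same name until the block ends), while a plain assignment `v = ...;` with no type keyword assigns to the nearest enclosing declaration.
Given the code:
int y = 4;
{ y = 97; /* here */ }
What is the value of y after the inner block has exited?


Analyzing scoping rules:
Outer scope: declares y = 4
Inner block: 'y = 97;' has no type keyword, so it is an assignment to the outer y (no shadowing)
The assignment changed the outer variable itself, so the new value persists after the block -> 97
Result: 97

97


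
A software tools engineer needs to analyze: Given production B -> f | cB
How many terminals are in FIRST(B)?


Production: B -> f | cB
Examining each alternative for leading terminals:
  B -> f : first terminal = 'f'
  B -> cB : first terminal = 'c'
FIRST(B) = {c, f}
Count: 2

2


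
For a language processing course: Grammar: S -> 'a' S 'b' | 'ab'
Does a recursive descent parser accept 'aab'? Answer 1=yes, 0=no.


Grammar accepts strings of the form a^n b^n (n >= 1)
Word: 'aab'
Counting: 2 a's and 1 b's
Check: 2 == 1? No
Mismatch: a-count != b-count
Rejected

0


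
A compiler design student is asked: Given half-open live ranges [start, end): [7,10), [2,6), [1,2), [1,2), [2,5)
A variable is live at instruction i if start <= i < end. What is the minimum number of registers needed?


Live ranges:
  Var0: [7, 10)
  Var1: [2, 6)
  Var2: [1, 2)
  Var3: [1, 2)
  Var4: [2, 5)
Sweep-line events (position, delta, active):
  pos=1 start -> active=1
  pos=1 start -> active=2
  pos=2 end -> active=1
  pos=2 end -> active=0
  pos=2 start -> active=1
  pos=2 start -> active=2
  pos=5 end -> active=1
  pos=6 end -> active=0
  pos=7 start -> active=1
  pos=10 end -> active=0
Maximum simultaneous active: 2
Minimum registers needed: 2

2


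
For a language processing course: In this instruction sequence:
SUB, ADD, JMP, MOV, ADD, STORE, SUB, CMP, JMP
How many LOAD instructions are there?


Scanning instruction sequence for LOAD:
  Position 1: SUB
  Position 2: ADD
  Position 3: JMP
  Position 4: MOV
  Position 5: ADD
  Position 6: STORE
  Position 7: SUB
  Position 8: CMP
  Position 9: JMP
Matches at positions: []
Total LOAD count: 0

0


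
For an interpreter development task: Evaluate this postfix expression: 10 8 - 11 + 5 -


Processing tokens left to right:
Push 10, Push 8
Pop 10 and 8, compute 10 - 8 = 2, push 2
Push 11
Pop 2 and 11, compute 2 + 11 = 13, push 13
Push 5
Pop 13 and 5, compute 13 - 5 = 8, push 8
Stack result: 8

8


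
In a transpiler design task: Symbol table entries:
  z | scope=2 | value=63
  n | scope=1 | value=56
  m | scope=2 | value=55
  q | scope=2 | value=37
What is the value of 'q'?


Searching symbol table for 'q':
  z | scope=2 | value=63
  n | scope=1 | value=56
  m | scope=2 | value=55
  q | scope=2 | value=37 <- MATCH
Found 'q' at scope 2 with value 37

37


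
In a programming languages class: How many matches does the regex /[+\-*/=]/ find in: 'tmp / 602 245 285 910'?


Pattern: /[+\-*/=]/ (operators)
Input: 'tmp / 602 245 285 910'
Scanning for matches:
  Match 1: '/'
Total matches: 1

1


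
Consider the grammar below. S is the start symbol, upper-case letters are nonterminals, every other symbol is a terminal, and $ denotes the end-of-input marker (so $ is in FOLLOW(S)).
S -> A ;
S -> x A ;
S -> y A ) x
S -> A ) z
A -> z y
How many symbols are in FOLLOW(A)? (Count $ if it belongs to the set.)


S is the start symbol and does not occur in any rule body, so FOLLOW(S) = {$}.
Examining every occurrence of A in a rule body:
  S -> A ; : A is followed by terminal ';' -> add ';'
  S -> x A ; : A is followed by terminal ';' -> add ';' (already in the set)
  S -> y A ) x : A is followed by terminal ')' -> add ')'
  S -> A ) z : A is followed by terminal ')' -> add ')' (already in the set)
  A -> z y : A does not occur in the body -> contributes nothing
FOLLOW(A) = {), ;}
Count: 2

2


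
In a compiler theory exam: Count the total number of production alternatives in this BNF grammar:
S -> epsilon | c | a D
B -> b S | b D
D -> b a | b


Counting alternatives per rule:
  S: 3 alternative(s)
  B: 2 alternative(s)
  D: 2 alternative(s)
Sum: 3 + 2 + 2 = 7

7


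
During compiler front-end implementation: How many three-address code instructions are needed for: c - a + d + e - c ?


Expression: c - a + d + e - c
Generating three-address code (respecting * over +/- precedence):
  Instruction 1: t1 = c - a
  Instruction 2: t2 = t1 + d
  Instruction 3: t3 = t2 + e
  Instruction 4: t4 = t3 - c
Total instructions: 4

4


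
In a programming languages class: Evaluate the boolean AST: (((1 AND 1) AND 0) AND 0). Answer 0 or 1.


Step 1: Evaluate inner node
  1 AND 1 = 1
Step 2: Evaluate next node
  1 AND 0 = 0
Step 3: Evaluate root node
  0 AND 0 = 0

0


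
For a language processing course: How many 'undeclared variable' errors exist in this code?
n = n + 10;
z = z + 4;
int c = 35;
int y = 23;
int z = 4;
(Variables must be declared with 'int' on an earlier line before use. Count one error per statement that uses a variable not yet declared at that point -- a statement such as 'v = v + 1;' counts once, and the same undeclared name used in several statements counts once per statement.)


Scanning code line by line:
  Line 1: use 'n' -> ERROR (undeclared)
  Line 2: use 'z' -> ERROR (undeclared)
  Line 3: declare 'c' -> declared = ['c']
  Line 4: declare 'y' -> declared = ['c', 'y']
  Line 5: declare 'z' -> declared = ['c', 'y', 'z']
Total undeclared variable errors: 2

2


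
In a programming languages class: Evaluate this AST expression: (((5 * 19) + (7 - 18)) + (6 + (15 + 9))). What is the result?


Expression: (((5 * 19) + (7 - 18)) + (6 + (15 + 9)))
Evaluating step by step:
  5 * 19 = 95
  7 - 18 = -11
  95 + -11 = 84
  15 + 9 = 24
  6 + 24 = 30
  84 + 30 = 114
Result: 114

114


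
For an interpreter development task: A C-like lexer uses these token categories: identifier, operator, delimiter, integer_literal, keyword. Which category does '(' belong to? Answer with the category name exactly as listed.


Token: '('
Checking categories:
  identifier: no
  integer_literal: no
  operator: no
  keyword: no
  delimiter: YES
Category: delimiter

delimiter


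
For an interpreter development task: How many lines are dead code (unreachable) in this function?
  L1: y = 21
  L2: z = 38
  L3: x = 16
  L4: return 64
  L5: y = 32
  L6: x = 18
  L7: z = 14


Analyzing control flow:
  L1: reachable (before return)
  L2: reachable (before return)
  L3: reachable (before return)
  L4: reachable (return statement)
  L5: DEAD (after return at L4)
  L6: DEAD (after return at L4)
  L7: DEAD (after return at L4)
Return at L4, total lines = 7
Dead lines: L5 through L7
Count: 3

3


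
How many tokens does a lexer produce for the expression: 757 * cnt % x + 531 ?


Scanning '757 * cnt % x + 531'
Token 1: '757' -> integer_literal
Token 2: '*' -> operator
Token 3: 'cnt' -> identifier
Token 4: '%' -> operator
Token 5: 'x' -> identifier
Token 6: '+' -> operator
Token 7: '531' -> integer_literal
Total tokens: 7

7


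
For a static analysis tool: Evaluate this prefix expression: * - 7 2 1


Parsing prefix expression: * - 7 2 1
Step 1: Innermost operation '- 7 2'
  7 - 2 = 5
Step 2: Outer operation '* [5] 1'
  5 * 1 = 5

5


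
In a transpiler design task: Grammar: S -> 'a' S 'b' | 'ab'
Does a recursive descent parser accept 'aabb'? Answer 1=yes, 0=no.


Grammar accepts strings of the form a^n b^n (n >= 1)
Word: 'aabb'
Counting: 2 a's and 2 b's
Check: 2 == 2? Yes
Derivation (S -> aSb applied 1 time(s), then S -> ab): S => aSb => aabb
Accepted

1


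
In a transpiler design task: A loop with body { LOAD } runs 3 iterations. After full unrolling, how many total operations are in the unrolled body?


Loop body operations: LOAD (1 op per iteration)
Unrolling 3 iterations:
  Iteration 1: LOAD (1 ops)
  Iteration 2: LOAD (1 ops)
  Iteration 3: LOAD (1 ops)
Total: 3 iterations * 1 ops/iter = 3 operations

3


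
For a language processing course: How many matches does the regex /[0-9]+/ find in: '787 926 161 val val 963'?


Pattern: /[0-9]+/ (int literals)
Input: '787 926 161 val val 963'
Scanning for matches:
  Match 1: '787'
  Match 2: '926'
  Match 3: '161'
  Match 4: '963'
Total matches: 4

4


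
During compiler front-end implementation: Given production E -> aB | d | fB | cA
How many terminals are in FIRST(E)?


Production: E -> aB | d | fB | cA
Examining each alternative for leading terminals:
  E -> aB : first terminal = 'a'
  E -> d : first terminal = 'd'
  E -> fB : first terminal = 'f'
  E -> cA : first terminal = 'c'
FIRST(E) = {a, c, d, f}
Count: 4

4


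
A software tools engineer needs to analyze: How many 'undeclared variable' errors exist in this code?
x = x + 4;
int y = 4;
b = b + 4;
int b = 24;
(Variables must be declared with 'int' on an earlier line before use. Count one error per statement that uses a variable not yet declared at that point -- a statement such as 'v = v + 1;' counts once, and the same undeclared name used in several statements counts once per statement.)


Scanning code line by line:
  Line 1: use 'x' -> ERROR (undeclared)
  Line 2: declare 'y' -> declared = ['y']
  Line 3: use 'b' -> ERROR (undeclared)
  Line 4: declare 'b' -> declared = ['b', 'y']
Total undeclared variable errors: 2

2


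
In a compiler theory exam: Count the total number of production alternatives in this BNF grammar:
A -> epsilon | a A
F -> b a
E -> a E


Counting alternatives per rule:
  A: 2 alternative(s)
  F: 1 alternative(s)
  E: 1 alternative(s)
Sum: 2 + 1 + 1 = 4

4


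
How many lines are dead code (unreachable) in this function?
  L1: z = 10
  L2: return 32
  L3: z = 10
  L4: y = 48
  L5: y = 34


Analyzing control flow:
  L1: reachable (before return)
  L2: reachable (return statement)
  L3: DEAD (after return at L2)
  L4: DEAD (after return at L2)
  L5: DEAD (after return at L2)
Return at L2, total lines = 5
Dead lines: L3 through L5
Count: 3

3


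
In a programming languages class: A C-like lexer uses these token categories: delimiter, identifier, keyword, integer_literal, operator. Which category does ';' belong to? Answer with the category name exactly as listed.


Token: ';'
Checking categories:
  identifier: no
  integer_literal: no
  operator: no
  keyword: no
  delimiter: YES
Category: delimiter

delimiter


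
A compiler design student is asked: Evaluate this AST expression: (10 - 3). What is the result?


Expression: (10 - 3)
Evaluating step by step:
  10 - 3 = 7
Result: 7

7


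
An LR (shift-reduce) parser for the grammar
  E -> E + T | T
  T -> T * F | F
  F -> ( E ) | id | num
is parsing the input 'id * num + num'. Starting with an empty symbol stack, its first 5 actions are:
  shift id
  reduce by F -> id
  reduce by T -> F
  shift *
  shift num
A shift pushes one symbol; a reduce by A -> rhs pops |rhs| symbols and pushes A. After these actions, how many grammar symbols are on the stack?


Tracking the symbol stack through each action:
  Action 1: shift 'id' : push -> stack = [id] (size 1)
  Action 2: reduce by F -> id : pop 1, push F -> stack = [F] (size 1)
  Action 3: reduce by T -> F : pop 1, push T -> stack = [T] (size 1)
  Action 4: shift '*' : push -> stack = [T, *] (size 2)
  Action 5: shift 'num' : push -> stack = [T, *, num] (size 3)
Final stack size: 3

3


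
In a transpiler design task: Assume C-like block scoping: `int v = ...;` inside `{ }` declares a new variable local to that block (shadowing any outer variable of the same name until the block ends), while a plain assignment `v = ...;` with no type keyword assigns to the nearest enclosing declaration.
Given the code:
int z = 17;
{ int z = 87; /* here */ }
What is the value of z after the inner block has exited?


Analyzing scoping rules:
Outer scope: declares z = 17
Inner block: 'int z = 87;' declares a NEW z that shadows the outer one
When the block exits the inner z goes out of scope; the outer z was never modified -> 17
Result: 17

17


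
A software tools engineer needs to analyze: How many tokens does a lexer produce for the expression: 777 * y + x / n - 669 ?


Scanning '777 * y + x / n - 669'
Token 1: '777' -> integer_literal
Token 2: '*' -> operator
Token 3: 'y' -> identifier
Token 4: '+' -> operator
Token 5: 'x' -> identifier
Token 6: '/' -> operator
Token 7: 'n' -> identifier
Token 8: '-' -> operator
Token 9: '669' -> integer_literal
Total tokens: 9

9


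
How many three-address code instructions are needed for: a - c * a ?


Expression: a - c * a
Generating three-address code (respecting * over +/- precedence):
  Instruction 1: t1 = c * a
  Instruction 2: t2 = a - t1
Total instructions: 2

2


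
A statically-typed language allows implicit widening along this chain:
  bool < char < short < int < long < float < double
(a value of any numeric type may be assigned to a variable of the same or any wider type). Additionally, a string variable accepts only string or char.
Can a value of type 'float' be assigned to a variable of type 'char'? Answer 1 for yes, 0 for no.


Target variable type: char
Source value type: float
Numeric ranks: float=5, char=1
Widening allowed iff rank(source) <= rank(target): 5 <= 1? No
Result: 0

0


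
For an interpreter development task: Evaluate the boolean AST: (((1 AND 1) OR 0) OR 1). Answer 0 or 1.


Step 1: Evaluate inner node
  1 AND 1 = 1
Step 2: Evaluate next node
  1 OR 0 = 1
Step 3: Evaluate root node
  1 OR 1 = 1

1


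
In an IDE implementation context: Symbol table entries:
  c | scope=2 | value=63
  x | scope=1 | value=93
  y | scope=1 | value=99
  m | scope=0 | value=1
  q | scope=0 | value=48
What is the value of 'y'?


Searching symbol table for 'y':
  c | scope=2 | value=63
  x | scope=1 | value=93
  y | scope=1 | value=99 <- MATCH
  m | scope=0 | value=1
  q | scope=0 | value=48
Found 'y' at scope 1 with value 99

99


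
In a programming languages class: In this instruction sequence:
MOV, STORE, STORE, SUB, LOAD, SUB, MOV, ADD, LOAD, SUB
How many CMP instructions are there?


Scanning instruction sequence for CMP:
  Position 1: MOV
  Position 2: STORE
  Position 3: STORE
  Position 4: SUB
  Position 5: LOAD
  Position 6: SUB
  Position 7: MOV
  Position 8: ADD
  Position 9: LOAD
  Position 10: SUB
Matches at positions: []
Total CMP count: 0

0


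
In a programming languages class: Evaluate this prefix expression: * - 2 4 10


Parsing prefix expression: * - 2 4 10
Step 1: Innermost operation '- 2 4'
  2 - 4 = -2
Step 2: Outer operation '* [-2] 10'
  -2 * 10 = -20

-20


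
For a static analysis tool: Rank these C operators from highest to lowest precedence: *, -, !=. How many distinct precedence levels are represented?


Looking up precedence for each operator:
  * -> precedence 6
  - -> precedence 5
  != -> precedence 3
Sorted highest to lowest: *, -, !=
Distinct precedence values: [6, 5, 3]
Number of distinct levels: 3

3


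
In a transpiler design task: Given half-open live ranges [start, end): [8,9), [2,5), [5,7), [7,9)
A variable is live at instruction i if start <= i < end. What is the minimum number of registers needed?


Live ranges:
  Var0: [8, 9)
  Var1: [2, 5)
  Var2: [5, 7)
  Var3: [7, 9)
Sweep-line events (position, delta, active):
  pos=2 start -> active=1
  pos=5 end -> active=0
  pos=5 start -> active=1
  pos=7 end -> active=0
  pos=7 start -> active=1
  pos=8 start -> active=2
  pos=9 end -> active=1
  pos=9 end -> active=0
Maximum simultaneous active: 2
Minimum registers needed: 2

2


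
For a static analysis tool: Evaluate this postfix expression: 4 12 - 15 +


Processing tokens left to right:
Push 4, Push 12
Pop 4 and 12, compute 4 - 12 = -8, push -8
Push 15
Pop -8 and 15, compute -8 + 15 = 7, push 7
Stack result: 7

7


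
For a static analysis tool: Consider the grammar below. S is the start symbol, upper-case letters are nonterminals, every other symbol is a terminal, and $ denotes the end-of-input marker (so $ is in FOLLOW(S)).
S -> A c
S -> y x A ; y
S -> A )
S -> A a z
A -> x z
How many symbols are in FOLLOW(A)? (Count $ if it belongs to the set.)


S is the start symbol and does not occur in any rule body, so FOLLOW(S) = {$}.
Examining every occurrence of A in a rule body:
  S -> A c : A is followed by terminal 'c' -> add 'c'
  S -> y x A ; y : A is followed by terminal ';' -> add ';'
  S -> A ) : A is followed by terminal ')' -> add ')'
  S -> A a z : A is followed by terminal 'a' -> add 'a'
  A -> x z : A does not occur in the body -> contributes nothing
FOLLOW(A) = {), ;, a, c}
Count: 4

4


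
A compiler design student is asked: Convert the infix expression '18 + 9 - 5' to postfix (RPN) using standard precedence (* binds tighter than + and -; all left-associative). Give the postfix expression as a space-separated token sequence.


Applying the shunting-yard algorithm:
  Operand 18 -> output
  Push '+' onto operator stack -> op-stack: [+]
  Operand 9 -> output
  See '-' (prec 1); top '+' (prec 1) >= it -> pop '+' to output
  Push '-' onto operator stack -> op-stack: [-]
  Operand 5 -> output
  End of input: pop '-' to output
Postfix result: 18 9 + 5 -

18 9 + 5 -


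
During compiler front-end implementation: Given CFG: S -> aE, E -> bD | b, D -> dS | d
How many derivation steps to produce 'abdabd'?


Grammar: S -> aE, E -> bD | b, D -> dS | d
Deriving 'abdabd':
Step 1: S -> aE => aE
Step 2: E -> bD => abD
Step 3: D -> dS => abdS
Step 4: S -> aE => abdaE
Step 5: E -> bD => abdabD
Step 6: D -> d => abdabd
Total derivation steps: 6

6


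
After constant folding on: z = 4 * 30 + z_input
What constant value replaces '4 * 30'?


Identifying constant sub-expression:
  Original: z = 4 * 30 + z_input
  4 and 30 are both compile-time constants
  Evaluating: 4 * 30 = 120
  After folding: z = 120 + z_input

120


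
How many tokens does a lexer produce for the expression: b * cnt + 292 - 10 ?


Scanning 'b * cnt + 292 - 10'
Token 1: 'b' -> identifier
Token 2: '*' -> operator
Token 3: 'cnt' -> identifier
Token 4: '+' -> operator
Token 5: '292' -> integer_literal
Token 6: '-' -> operator
Token 7: '10' -> integer_literal
Total tokens: 7

7


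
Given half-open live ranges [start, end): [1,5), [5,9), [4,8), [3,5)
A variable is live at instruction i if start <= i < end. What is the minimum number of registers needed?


Live ranges:
  Var0: [1, 5)
  Var1: [5, 9)
  Var2: [4, 8)
  Var3: [3, 5)
Sweep-line events (position, delta, active):
  pos=1 start -> active=1
  pos=3 start -> active=2
  pos=4 start -> active=3
  pos=5 end -> active=2
  pos=5 end -> active=1
  pos=5 start -> active=2
  pos=8 end -> active=1
  pos=9 end -> active=0
Maximum simultaneous active: 3
Minimum registers needed: 3

3


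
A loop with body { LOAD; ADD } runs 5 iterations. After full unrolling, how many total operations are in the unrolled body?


Loop body operations: LOAD, ADD (2 ops per iteration)
Unrolling 5 iterations:
  Iteration 1: LOAD, ADD (2 ops)
  Iteration 2: LOAD, ADD (2 ops)
  Iteration 3: LOAD, ADD (2 ops)
  Iteration 4: LOAD, ADD (2 ops)
  Iteration 5: LOAD, ADD (2 ops)
Total: 5 iterations * 2 ops/iter = 10 operations

10


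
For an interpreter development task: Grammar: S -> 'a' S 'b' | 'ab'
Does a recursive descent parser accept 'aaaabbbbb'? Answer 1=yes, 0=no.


Grammar accepts strings of the form a^n b^n (n >= 1)
Word: 'aaaabbbbb'
Counting: 4 a's and 5 b's
Check: 4 == 5? No
Mismatch: a-count != b-count
Rejected

0


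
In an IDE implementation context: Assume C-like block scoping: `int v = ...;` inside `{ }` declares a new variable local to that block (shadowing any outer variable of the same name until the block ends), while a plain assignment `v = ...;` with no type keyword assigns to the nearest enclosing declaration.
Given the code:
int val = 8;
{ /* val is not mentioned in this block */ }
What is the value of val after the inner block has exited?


Analyzing scoping rules:
Outer scope: declares val = 8
Inner block: val is neither redeclared nor assigned -> unchanged
After the block -> 8
Result: 8

8


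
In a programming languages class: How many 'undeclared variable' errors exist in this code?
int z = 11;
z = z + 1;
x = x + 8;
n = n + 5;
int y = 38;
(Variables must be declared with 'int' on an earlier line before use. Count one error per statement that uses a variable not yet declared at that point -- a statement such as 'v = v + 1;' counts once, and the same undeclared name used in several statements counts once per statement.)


Scanning code line by line:
  Line 1: declare 'z' -> declared = ['z']
  Line 2: use 'z' -> OK (declared)
  Line 3: use 'x' -> ERROR (undeclared)
  Line 4: use 'n' -> ERROR (undeclared)
  Line 5: declare 'y' -> declared = ['y', 'z']
Total undeclared variable errors: 2

2


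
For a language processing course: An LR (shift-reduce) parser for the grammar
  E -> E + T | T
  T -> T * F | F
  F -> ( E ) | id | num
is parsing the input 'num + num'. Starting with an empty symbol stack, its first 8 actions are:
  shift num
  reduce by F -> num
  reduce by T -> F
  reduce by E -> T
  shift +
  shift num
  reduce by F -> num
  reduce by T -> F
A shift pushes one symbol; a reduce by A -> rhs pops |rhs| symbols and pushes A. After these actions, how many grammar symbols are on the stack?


Tracking the symbol stack through each action:
  Action 1: shift 'num' : push -> stack = [num] (size 1)
  Action 2: reduce by F -> num : pop 1, push F -> stack = [F] (size 1)
  Action 3: reduce by T -> F : pop 1, push T -> stack = [T] (size 1)
  Action 4: reduce by E -> T : pop 1, push E -> stack = [E] (size 1)
  Action 5: shift '+' : push -> stack = [E, +] (size 2)
  Action 6: shift 'num' : push -> stack = [E, +, num] (size 3)
  Action 7: reduce by F -> num : pop 1, push F -> stack = [E, +, F] (size 3)
  Action 8: reduce by T -> F : pop 1, push T -> stack = [E, +, T] (size 3)
Final stack size: 3

3


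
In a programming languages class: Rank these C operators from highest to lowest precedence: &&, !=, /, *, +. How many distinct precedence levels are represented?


Looking up precedence for each operator:
  && -> precedence 2
  != -> precedence 3
  / -> precedence 6
  * -> precedence 6
  + -> precedence 5
Sorted highest to lowest: /, *, +, !=, &&
Distinct precedence values: [6, 5, 3, 2]
Number of distinct levels: 4

4


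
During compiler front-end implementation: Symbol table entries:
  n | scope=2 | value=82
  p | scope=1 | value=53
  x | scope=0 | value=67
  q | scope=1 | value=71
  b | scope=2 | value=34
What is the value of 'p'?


Searching symbol table for 'p':
  n | scope=2 | value=82
  p | scope=1 | value=53 <- MATCH
  x | scope=0 | value=67
  q | scope=1 | value=71
  b | scope=2 | value=34
Found 'p' at scope 1 with value 53

53


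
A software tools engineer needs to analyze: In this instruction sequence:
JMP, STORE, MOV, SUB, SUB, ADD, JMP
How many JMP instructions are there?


Scanning instruction sequence for JMP:
  Position 1: JMP <- MATCH
  Position 2: STORE
  Position 3: MOV
  Position 4: SUB
  Position 5: SUB
  Position 6: ADD
  Position 7: JMP <- MATCH
Matches at positions: [1, 7]
Total JMP count: 2

2
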